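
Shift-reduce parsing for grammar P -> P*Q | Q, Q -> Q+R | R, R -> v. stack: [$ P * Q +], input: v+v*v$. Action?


no handle; shift 'v'
Action: shift


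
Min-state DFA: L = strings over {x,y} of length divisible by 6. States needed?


Track length mod 6: states 0..5, accept at 0
Minimal DFA: 6 states


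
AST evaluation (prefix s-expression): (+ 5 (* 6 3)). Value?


Evaluate inner: (* 6 3) = 18
Evaluate root: (+ 5 18) = 23
Result: 23


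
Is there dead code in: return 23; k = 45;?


statement follows a return and is unreachable
Dead: 'k = 45'


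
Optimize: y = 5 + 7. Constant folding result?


5 + 7 = 12 at compile time
Optimized: y = 12


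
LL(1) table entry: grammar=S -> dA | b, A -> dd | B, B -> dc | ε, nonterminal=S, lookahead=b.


For [S, b]: 'b' ∈ FIRST(b)
Entry: S -> b


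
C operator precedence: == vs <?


'<' is relational (level 7); '==' is equality (level 6)
Higher level binds tighter
'<' has higher precedence than '=='


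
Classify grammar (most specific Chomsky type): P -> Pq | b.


Left-linear: every RHS is a terminal or one nonterminal followed by a terminal
Classification: Type 3 (Regular)


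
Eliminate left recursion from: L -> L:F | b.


Left-recursive alternatives: L:F; non-recursive: b
Introduce L': L -> bL', L' -> :FL' | ε


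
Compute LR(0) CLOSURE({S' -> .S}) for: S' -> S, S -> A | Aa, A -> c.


Start: S' -> .S
For each item with dot before a nonterminal B, add B -> .γ for every B-production
Closure: [S' -> .S, S -> .A, S -> .Aa, A -> .c]


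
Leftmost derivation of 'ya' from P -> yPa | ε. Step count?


Derivation: P => yPa => ya
Steps: 2


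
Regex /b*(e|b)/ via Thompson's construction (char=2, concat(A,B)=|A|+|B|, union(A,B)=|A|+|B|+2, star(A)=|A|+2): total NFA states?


Syntax tree has 3 char leaf(s), 1 union(s), 1 star(s)
chars contribute 3×2 = 6; each union adds +2; each star adds +2
Total: 6 + 2 + 2 = 10 states


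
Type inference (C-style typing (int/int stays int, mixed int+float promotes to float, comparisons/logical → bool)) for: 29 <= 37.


Operand types: int <= int
Rule: comparison yields bool
Result type: bool


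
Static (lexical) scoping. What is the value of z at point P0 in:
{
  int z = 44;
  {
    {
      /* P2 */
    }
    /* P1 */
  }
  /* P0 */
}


z declared in the same block as P0
z = 44


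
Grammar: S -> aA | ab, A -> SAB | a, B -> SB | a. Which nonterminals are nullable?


A nonterminal is nullable iff some alternative derives ε (directly, or every symbol in it is nullable)
Nullable: {}


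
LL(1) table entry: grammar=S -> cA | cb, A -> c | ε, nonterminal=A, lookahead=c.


For [A, c]: 'c' ∈ FIRST(c)
Entry: A -> c


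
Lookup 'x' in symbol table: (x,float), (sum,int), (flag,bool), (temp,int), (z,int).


Lookup 'x' → type float


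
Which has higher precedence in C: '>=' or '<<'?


'<<' is shift (level 8); '>=' is relational (level 7)
Higher level binds tighter
'<<' has higher precedence than '>='


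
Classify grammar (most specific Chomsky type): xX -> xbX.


LHS has context (more than one symbol) and |LHS| ≤ |RHS|
Classification: Type 1 (Context-Sensitive)


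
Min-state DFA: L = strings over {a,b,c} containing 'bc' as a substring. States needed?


KMP-style automaton: 2 progress states + 1 absorbing accept = 3
Minimal DFA: 3 states


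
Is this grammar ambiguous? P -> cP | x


right-linear, alternatives start with distinct terminals 'c' vs 'x': unique leftmost derivation
Unambiguous


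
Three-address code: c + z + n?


Break into single-operator statements:
t1 = c + z
t2 = t1 + n


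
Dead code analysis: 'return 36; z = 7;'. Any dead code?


statement follows a return and is unreachable
Dead: 'z = 7'


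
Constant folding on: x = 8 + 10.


8 + 10 = 18 at compile time
Optimized: x = 18


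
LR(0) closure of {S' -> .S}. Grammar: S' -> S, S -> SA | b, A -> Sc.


Start: S' -> .S
For each item with dot before a nonterminal B, add B -> .γ for every B-production
Closure: [S' -> .S, S -> .SA, S -> .b]


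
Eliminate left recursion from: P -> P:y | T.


Left-recursive alternatives: P:y; non-recursive: T
Introduce P': P -> TP', P' -> :yP' | ε


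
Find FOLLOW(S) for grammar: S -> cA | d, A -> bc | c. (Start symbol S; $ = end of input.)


$ ∈ FOLLOW(S). For each A -> αBβ: add FIRST(β)\{ε} to FOLLOW(B); if β nullable, add FOLLOW(A).
FOLLOW(S) = {$}


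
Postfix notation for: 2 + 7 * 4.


* has higher precedence, evaluate 7*4 first
Postfix: 2 7 4 * +


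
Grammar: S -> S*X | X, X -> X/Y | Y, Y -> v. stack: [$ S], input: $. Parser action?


start symbol S on stack, input exhausted
Action: accept


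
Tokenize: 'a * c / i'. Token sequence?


Scan left to right, longest-match per lexeme
Tokens: ID(a), OP(*), ID(c), OP(/), ID(i)


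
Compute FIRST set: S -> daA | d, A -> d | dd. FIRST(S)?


Per alternative of S: FIRST(daA) = {d}; FIRST(d) = {d}
FIRST(S) = {d}


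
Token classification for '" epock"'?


Pattern: double-quoted sequence
Type: STRING_LITERAL


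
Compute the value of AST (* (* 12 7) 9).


Evaluate inner: (* 12 7) = 84
Evaluate root: (* 84 9) = 756
Result: 756


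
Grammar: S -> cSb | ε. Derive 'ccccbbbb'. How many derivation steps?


Derivation: S => cSb => ccSbb => cccSbbb => ccccSbbbb => ccccbbbb
Steps: 5


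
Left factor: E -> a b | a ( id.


Common prefix: 'a'
Factored: E -> a E', E' -> b | ( id


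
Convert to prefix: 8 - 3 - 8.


left-to-right (same/higher precedence on left): tree is (- (- 8 3) 8)
Prefix: - - 8 3 8


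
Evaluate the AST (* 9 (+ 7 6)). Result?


Evaluate inner: (+ 7 6) = 13
Evaluate root: (* 9 13) = 117
Result: 117


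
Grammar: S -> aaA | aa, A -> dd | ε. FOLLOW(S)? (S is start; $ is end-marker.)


$ ∈ FOLLOW(S). For each A -> αBβ: add FIRST(β)\{ε} to FOLLOW(B); if β nullable, add FOLLOW(A).
FOLLOW(S) = {$}


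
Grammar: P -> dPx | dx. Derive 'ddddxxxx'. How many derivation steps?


Derivation: P => dPx => ddPxx => dddPxxx => ddddxxxx
Steps: 4


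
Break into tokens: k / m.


Scan left to right, longest-match per lexeme
Tokens: ID(k), OP(/), ID(m)


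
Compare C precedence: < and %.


'%' is multiplicative (level 10); '<' is relational (level 7)
Higher level binds tighter
'%' has higher precedence than '<'


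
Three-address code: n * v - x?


Break into single-operator statements:
t1 = n * v
t2 = t1 - x


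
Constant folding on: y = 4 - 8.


4 - 8 = -4 at compile time
Optimized: y = -4


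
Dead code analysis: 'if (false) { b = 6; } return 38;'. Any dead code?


condition is constant false, so the whole block is unreachable
Dead: 'if (false) { b = 6; }'


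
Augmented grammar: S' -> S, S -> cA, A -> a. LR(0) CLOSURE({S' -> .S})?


Start: S' -> .S
For each item with dot before a nonterminal B, add B -> .γ for every B-production
Closure: [S' -> .S, S -> .cA]


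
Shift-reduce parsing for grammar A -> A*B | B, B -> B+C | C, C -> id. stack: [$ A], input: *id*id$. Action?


shift '*' to continue A -> A*B
Action: shift


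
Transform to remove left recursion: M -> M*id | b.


Left-recursive alternatives: M*id; non-recursive: b
Introduce M': M -> bM', M' -> *idM' | ε


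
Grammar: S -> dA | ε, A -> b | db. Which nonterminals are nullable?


A nonterminal is nullable iff some alternative derives ε (directly, or every symbol in it is nullable)
Nullable: {S}


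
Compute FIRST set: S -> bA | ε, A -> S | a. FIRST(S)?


Per alternative of S: FIRST(bA) = {b}; FIRST(ε) = {ε}
FIRST(S) = {b, ε}


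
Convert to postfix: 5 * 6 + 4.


Left to right (same or higher precedence on left)
Postfix: 5 6 * 4 +


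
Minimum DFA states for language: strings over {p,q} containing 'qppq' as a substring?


KMP-style automaton: 4 progress states + 1 absorbing accept = 5
Minimal DFA: 5 states


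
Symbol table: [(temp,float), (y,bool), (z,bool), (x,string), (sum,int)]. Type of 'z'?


Lookup 'z' → type bool


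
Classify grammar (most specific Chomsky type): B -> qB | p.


Right-linear: every RHS is a terminal or a terminal followed by one nonterminal
Classification: Type 3 (Regular)


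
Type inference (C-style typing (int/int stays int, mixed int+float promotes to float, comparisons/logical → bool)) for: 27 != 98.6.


Operand types: int != float
Rule: comparison yields bool
Result type: bool


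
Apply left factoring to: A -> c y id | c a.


Common prefix: 'c'
Factored: A -> c A', A' -> y id | a


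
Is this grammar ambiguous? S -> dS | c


right-linear, alternatives start with distinct terminals 'd' vs 'c': unique leftmost derivation
Unambiguous


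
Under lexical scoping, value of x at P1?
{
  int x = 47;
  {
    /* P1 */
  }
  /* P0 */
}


P1's block does not declare x; resolves to the enclosing declaration at depth 0
x = 47


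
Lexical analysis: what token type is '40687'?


Pattern: digits only
Type: INTEGER_LITERAL


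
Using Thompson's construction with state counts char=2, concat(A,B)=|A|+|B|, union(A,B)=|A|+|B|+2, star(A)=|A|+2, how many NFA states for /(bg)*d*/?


Syntax tree has 3 char leaf(s), 0 union(s), 2 star(s)
chars contribute 3×2 = 6; each union adds +2; each star adds +2
Total: 6 + 0 + 4 = 10 states


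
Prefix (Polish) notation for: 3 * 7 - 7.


left-to-right (same/higher precedence on left): tree is (- (* 3 7) 7)
Prefix: - * 3 7 7


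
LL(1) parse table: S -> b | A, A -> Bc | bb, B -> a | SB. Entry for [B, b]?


For [B, b]: 'b' ∈ FIRST(SB)
Entry: B -> SB


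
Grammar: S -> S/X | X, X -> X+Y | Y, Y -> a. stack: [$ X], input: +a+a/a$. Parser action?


shift '+' to continue X -> X+Y
Action: shift


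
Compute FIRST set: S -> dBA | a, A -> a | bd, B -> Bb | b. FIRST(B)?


Per alternative of B: FIRST(Bb) = {b}; FIRST(b) = {b}
FIRST(B) = {b}


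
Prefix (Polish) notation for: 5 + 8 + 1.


left-to-right (same/higher precedence on left): tree is (+ (+ 5 8) 1)
Prefix: + + 5 8 1


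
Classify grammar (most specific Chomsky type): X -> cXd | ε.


Single nonterminal LHS, but c^n d^n is not regular
Classification: Type 2 (Context-Free)


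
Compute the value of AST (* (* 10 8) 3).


Evaluate inner: (* 10 8) = 80
Evaluate root: (* 80 3) = 240
Result: 240


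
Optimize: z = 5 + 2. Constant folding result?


5 + 2 = 7 at compile time
Optimized: z = 7


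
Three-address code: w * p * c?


Break into single-operator statements:
t1 = w * p
t2 = t1 * c


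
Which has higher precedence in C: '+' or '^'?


'+' is additive (level 9); '^' is bitwise XOR (level 4)
Higher level binds tighter
'+' has higher precedence than '^'


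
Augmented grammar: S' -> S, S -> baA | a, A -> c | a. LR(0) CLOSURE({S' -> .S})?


Start: S' -> .S
For each item with dot before a nonterminal B, add B -> .γ for every B-production
Closure: [S' -> .S, S -> .baA, S -> .a]


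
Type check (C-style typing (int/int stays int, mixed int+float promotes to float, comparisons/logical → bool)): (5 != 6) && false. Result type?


Operand types: bool && bool
Rule: logical operators take bool operands and yield bool
Result type: bool


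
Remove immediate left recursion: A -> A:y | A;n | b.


Left-recursive alternatives: A:y, A;n; non-recursive: b
Introduce A': A -> bA', A' -> :yA' | ;nA' | ε


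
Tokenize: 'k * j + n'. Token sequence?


Scan left to right, longest-match per lexeme
Tokens: ID(k), OP(*), ID(j), OP(+), ID(n)


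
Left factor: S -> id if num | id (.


Common prefix: 'id'
Factored: S -> id S', S' -> if num | (


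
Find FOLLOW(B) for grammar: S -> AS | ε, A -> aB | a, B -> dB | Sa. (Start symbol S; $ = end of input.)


$ ∈ FOLLOW(S). For each A -> αBβ: add FIRST(β)\{ε} to FOLLOW(B); if β nullable, add FOLLOW(A).
FOLLOW(B) = {$, a}


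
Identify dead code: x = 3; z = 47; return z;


x is assigned but never read
Dead: 'x = 3'


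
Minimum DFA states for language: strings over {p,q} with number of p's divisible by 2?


Track (count of p) mod 2: states 0..1, accept at 0
Minimal DFA: 2 states


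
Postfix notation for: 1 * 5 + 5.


Left to right (same or higher precedence on left)
Postfix: 1 5 * 5 +


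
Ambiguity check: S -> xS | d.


right-linear, alternatives start with distinct terminals 'x' vs 'd': unique leftmost derivation
Unambiguous


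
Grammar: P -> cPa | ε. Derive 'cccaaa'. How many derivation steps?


Derivation: P => cPa => ccPaa => cccPaaa => cccaaa
Steps: 4


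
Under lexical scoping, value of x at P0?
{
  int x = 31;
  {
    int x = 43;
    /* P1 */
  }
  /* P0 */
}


x declared in the same block as P0
x = 31


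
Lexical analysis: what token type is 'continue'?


Pattern: reserved word
Type: KEYWORD


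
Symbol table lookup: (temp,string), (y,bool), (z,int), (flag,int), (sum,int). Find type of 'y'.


Lookup 'y' → type bool


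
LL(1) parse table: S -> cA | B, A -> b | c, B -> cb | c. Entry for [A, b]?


For [A, b]: 'b' ∈ FIRST(b)
Entry: A -> b


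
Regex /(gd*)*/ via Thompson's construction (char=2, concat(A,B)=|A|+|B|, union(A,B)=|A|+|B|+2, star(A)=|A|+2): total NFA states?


Syntax tree has 2 char leaf(s), 0 union(s), 2 star(s)
chars contribute 2×2 = 4; each union adds +2; each star adds +2
Total: 4 + 0 + 4 = 8 states


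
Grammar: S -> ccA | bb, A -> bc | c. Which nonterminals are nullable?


A nonterminal is nullable iff some alternative derives ε (directly, or every symbol in it is nullable)
Nullable: {}


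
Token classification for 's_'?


Pattern: letter/underscore followed by alphanumerics, not a keyword
Type: IDENTIFIER


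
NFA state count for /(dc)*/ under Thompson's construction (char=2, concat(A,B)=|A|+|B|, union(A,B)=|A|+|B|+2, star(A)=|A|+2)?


Syntax tree has 2 char leaf(s), 0 union(s), 1 star(s)
chars contribute 2×2 = 4; each union adds +2; each star adds +2
Total: 4 + 0 + 2 = 6 states


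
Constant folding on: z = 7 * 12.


7 * 12 = 84 at compile time
Optimized: z = 84


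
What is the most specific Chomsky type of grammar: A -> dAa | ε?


Single nonterminal LHS, but d^n a^n is not regular
Classification: Type 2 (Context-Free)


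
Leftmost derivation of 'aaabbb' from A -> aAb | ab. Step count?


Derivation: A => aAb => aaAbb => aaabbb
Steps: 3


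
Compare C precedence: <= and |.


'<=' is relational (level 7); '|' is bitwise OR (level 3)
Higher level binds tighter
'<=' has higher precedence than '|'


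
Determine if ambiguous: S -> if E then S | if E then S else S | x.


dangling else: 'if E then if E then x else x' parses two ways
Ambiguous


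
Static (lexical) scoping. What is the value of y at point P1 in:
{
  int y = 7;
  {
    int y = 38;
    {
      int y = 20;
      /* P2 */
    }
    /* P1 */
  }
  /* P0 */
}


y declared in the same block as P1
y = 38


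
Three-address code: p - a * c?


Break into single-operator statements:
t1 = a * c
t2 = p - t1


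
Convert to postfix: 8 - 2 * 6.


* has higher precedence, evaluate 2*6 first
Postfix: 8 2 6 * -


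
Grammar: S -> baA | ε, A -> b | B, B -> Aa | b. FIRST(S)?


Per alternative of S: FIRST(baA) = {b}; FIRST(ε) = {ε}
FIRST(S) = {b, ε}


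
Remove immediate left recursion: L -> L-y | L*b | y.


Left-recursive alternatives: L-y, L*b; non-recursive: y
Introduce L': L -> yL', L' -> -yL' | *bL' | ε


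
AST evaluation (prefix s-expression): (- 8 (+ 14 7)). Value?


Evaluate inner: (+ 14 7) = 21
Evaluate root: (- 8 21) = -13
Result: -13


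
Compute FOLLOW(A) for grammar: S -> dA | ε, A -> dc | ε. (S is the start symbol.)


$ ∈ FOLLOW(S). For each A -> αBβ: add FIRST(β)\{ε} to FOLLOW(B); if β nullable, add FOLLOW(A).
FOLLOW(A) = {$}


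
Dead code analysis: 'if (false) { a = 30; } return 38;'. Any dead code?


condition is constant false, so the whole block is unreachable
Dead: 'if (false) { a = 30; }'


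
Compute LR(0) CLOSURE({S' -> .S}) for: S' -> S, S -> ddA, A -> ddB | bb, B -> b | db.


Start: S' -> .S
For each item with dot before a nonterminal B, add B -> .γ for every B-production
Closure: [S' -> .S, S -> .ddA]


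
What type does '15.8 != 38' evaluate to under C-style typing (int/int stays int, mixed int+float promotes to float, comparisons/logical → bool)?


Operand types: float != int
Rule: comparison yields bool
Result type: bool


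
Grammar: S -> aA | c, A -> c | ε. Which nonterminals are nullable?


A nonterminal is nullable iff some alternative derives ε (directly, or every symbol in it is nullable)
Nullable: {A}


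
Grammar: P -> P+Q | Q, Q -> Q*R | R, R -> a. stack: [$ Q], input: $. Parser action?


lookahead ∉ {*} so Q won't extend; reduce P -> Q
Action: reduce (P -> Q)


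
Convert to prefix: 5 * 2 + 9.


left-to-right (same/higher precedence on left): tree is (+ (* 5 2) 9)
Prefix: + * 5 2 9


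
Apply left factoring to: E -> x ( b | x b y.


Common prefix: 'x'
Factored: E -> x E', E' -> ( b | b y


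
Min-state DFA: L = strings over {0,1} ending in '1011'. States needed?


Track the longest suffix of input matching a prefix of '1011': 5 classes (prefixes of length 0..4)
Minimal DFA: 5 states


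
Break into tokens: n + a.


Scan left to right, longest-match per lexeme
Tokens: ID(n), OP(+), ID(a)


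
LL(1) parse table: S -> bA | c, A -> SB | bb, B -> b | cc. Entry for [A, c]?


For [A, c]: 'c' ∈ FIRST(SB)
Entry: A -> SB


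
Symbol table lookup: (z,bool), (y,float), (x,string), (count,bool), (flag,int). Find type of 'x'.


Lookup 'x' → type string


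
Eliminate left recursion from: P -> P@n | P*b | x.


Left-recursive alternatives: P@n, P*b; non-recursive: x
Introduce P': P -> xP', P' -> @nP' | *bP' | ε


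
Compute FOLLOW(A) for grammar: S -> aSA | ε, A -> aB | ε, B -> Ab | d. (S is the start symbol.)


$ ∈ FOLLOW(S). For each A -> αBβ: add FIRST(β)\{ε} to FOLLOW(B); if β nullable, add FOLLOW(A).
FOLLOW(A) = {$, a, b}


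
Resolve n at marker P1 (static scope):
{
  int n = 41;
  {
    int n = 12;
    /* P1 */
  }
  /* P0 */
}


n declared in the same block as P1
n = 12


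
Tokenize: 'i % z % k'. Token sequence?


Scan left to right, longest-match per lexeme
Tokens: ID(i), OP(%), ID(z), OP(%), ID(k)


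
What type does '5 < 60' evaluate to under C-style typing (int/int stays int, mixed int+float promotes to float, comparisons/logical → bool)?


Operand types: int < int
Rule: comparison yields bool
Result type: bool


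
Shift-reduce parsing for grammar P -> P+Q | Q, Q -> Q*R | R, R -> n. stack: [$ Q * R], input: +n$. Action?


handle 'Q*R' on top
Action: reduce (Q -> Q*R)


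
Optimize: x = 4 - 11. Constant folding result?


4 - 11 = -7 at compile time
Optimized: x = -7


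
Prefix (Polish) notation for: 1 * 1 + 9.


left-to-right (same/higher precedence on left): tree is (+ (* 1 1) 9)
Prefix: + * 1 1 9


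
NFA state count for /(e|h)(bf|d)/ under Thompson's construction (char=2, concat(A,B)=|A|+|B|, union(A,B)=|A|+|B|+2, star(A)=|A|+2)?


Syntax tree has 5 char leaf(s), 2 union(s), 0 star(s)
chars contribute 5×2 = 10; each union adds +2; each star adds +2
Total: 10 + 4 + 0 = 14 states


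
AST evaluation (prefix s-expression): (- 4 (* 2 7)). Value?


Evaluate inner: (* 2 7) = 14
Evaluate root: (- 4 14) = -10
Result: -10


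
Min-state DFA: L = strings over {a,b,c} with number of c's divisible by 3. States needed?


Track (count of c) mod 3: states 0..2, accept at 0
Minimal DFA: 3 states


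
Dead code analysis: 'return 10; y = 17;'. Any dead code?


statement follows a return and is unreachable
Dead: 'y = 17'


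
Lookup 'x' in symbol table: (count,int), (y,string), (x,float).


Lookup 'x' → type float


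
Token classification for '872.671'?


Pattern: digits with a decimal point
Type: FLOAT_LITERAL


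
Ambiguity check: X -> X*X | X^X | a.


'a*a^a' has two parse trees (no precedence encoded between * and ^)
Ambiguous


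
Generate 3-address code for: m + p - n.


Break into single-operator statements:
t1 = m + p
t2 = t1 - n


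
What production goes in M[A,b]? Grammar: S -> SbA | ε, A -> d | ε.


For [A, b]: ε is nullable and 'b' ∈ FOLLOW(A)
Entry: A -> ε


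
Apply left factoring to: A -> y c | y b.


Common prefix: 'y'
Factored: A -> y A', A' -> c | b


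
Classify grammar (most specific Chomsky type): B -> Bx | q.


Left-linear: every RHS is a terminal or one nonterminal followed by a terminal
Classification: Type 3 (Regular)


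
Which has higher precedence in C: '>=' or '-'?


'-' is additive (level 9); '>=' is relational (level 7)
Higher level binds tighter
'-' has higher precedence than '>='


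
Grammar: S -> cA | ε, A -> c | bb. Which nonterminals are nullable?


A nonterminal is nullable iff some alternative derives ε (directly, or every symbol in it is nullable)
Nullable: {S}


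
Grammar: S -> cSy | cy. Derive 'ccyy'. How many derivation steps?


Derivation: S => cSy => ccyy
Steps: 2


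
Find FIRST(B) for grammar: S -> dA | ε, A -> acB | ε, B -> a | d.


Per alternative of B: FIRST(a) = {a}; FIRST(d) = {d}
FIRST(B) = {a, d}


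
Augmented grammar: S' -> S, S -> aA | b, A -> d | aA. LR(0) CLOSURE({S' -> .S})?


Start: S' -> .S
For each item with dot before a nonterminal B, add B -> .γ for every B-production
Closure: [S' -> .S, S -> .aA, S -> .b]


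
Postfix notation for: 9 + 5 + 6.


Left to right (same or higher precedence on left)
Postfix: 9 5 + 6 +


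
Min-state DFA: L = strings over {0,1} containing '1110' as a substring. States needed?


KMP-style automaton: 4 progress states + 1 absorbing accept = 5
Minimal DFA: 5 states


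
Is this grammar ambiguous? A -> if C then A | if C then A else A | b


dangling else: 'if C then if C then b else b' parses two ways
Ambiguous


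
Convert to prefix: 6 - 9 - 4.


left-to-right (same/higher precedence on left): tree is (- (- 6 9) 4)
Prefix: - - 6 9 4


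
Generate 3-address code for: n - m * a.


Break into single-operator statements:
t1 = m * a
t2 = n - t1


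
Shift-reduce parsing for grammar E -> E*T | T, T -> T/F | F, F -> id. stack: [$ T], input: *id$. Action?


lookahead ∉ {/} so T won't extend; reduce E -> T
Action: reduce (E -> T)


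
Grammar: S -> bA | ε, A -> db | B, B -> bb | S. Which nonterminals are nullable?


A nonterminal is nullable iff some alternative derives ε (directly, or every symbol in it is nullable)
Nullable: {A, B, S}


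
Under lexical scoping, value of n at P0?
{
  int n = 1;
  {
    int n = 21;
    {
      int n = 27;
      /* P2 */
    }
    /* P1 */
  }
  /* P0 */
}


n declared in the same block as P0
n = 1


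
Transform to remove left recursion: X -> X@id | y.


Left-recursive alternatives: X@id; non-recursive: y
Introduce X': X -> yX', X' -> @idX' | ε


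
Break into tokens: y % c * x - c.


Scan left to right, longest-match per lexeme
Tokens: ID(y), OP(%), ID(c), OP(*), ID(x), OP(-), ID(c)


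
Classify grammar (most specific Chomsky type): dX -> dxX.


LHS has context (more than one symbol) and |LHS| ≤ |RHS|
Classification: Type 1 (Context-Sensitive)


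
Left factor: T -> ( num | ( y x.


Common prefix: '('
Factored: T -> ( T', T' -> num | y x


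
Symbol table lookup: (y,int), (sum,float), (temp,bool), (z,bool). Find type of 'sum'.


Lookup 'sum' → type float


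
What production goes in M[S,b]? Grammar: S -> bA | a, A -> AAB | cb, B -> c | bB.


For [S, b]: 'b' ∈ FIRST(bA)
Entry: S -> bA


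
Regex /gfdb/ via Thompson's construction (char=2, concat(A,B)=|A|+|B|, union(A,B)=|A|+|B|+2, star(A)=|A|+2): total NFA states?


Syntax tree has 4 char leaf(s), 0 union(s), 0 star(s)
chars contribute 4×2 = 8; each union adds +2; each star adds +2
Total: 8 + 0 + 0 = 8 states


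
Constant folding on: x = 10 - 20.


10 - 20 = -10 at compile time
Optimized: x = -10


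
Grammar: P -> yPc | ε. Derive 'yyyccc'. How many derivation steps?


Derivation: P => yPc => yyPcc => yyyPccc => yyyccc
Steps: 4


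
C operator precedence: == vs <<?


'<<' is shift (level 8); '==' is equality (level 6)
Higher level binds tighter
'<<' has higher precedence than '=='


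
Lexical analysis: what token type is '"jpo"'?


Pattern: double-quoted sequence
Type: STRING_LITERAL


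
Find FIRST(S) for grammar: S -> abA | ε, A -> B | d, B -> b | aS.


Per alternative of S: FIRST(abA) = {a}; FIRST(ε) = {ε}
FIRST(S) = {a, ε}


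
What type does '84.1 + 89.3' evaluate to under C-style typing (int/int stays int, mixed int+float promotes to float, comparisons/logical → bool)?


Operand types: float + float
Rule: mixed int/float promotes to float; int/int stays int
Result type: float


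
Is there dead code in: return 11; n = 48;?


statement follows a return and is unreachable
Dead: 'n = 48'


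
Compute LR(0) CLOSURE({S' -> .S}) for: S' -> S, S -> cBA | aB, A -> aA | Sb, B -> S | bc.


Start: S' -> .S
For each item with dot before a nonterminal B, add B -> .γ for every B-production
Closure: [S' -> .S, S -> .cBA, S -> .aB]


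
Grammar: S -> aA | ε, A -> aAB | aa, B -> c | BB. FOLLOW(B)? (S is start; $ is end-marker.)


$ ∈ FOLLOW(S). For each A -> αBβ: add FIRST(β)\{ε} to FOLLOW(B); if β nullable, add FOLLOW(A).
FOLLOW(B) = {$, c}


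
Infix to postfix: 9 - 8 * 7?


* has higher precedence, evaluate 8*7 first
Postfix: 9 8 7 * -


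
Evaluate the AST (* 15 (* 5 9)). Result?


Evaluate inner: (* 5 9) = 45
Evaluate root: (* 15 45) = 675
Result: 675


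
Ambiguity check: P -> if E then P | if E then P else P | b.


dangling else: 'if E then if E then b else b' parses two ways
Ambiguous


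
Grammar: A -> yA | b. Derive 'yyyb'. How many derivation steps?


Derivation: A => yA => yyA => yyyA => yyyb
Steps: 4


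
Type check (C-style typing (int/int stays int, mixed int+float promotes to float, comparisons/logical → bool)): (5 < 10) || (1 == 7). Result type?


Operand types: bool || bool
Rule: logical operators take bool operands and yield bool
Result type: bool


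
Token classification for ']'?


Pattern: delimiter/punctuation
Type: PUNCTUATION


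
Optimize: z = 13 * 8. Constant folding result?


13 * 8 = 104 at compile time
Optimized: z = 104


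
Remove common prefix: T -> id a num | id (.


Common prefix: 'id'
Factored: T -> id T', T' -> a num | (


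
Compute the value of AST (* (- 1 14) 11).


Evaluate inner: (- 1 14) = -13
Evaluate root: (* -13 11) = -143
Result: -143


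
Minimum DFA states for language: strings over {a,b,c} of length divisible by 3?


Track length mod 3: states 0..2, accept at 0
Minimal DFA: 3 states


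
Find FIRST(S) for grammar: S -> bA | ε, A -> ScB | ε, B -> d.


Per alternative of S: FIRST(bA) = {b}; FIRST(ε) = {ε}
FIRST(S) = {b, ε}


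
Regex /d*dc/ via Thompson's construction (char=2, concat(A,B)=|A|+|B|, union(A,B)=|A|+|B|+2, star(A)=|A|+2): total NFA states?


Syntax tree has 3 char leaf(s), 0 union(s), 1 star(s)
chars contribute 3×2 = 6; each union adds +2; each star adds +2
Total: 6 + 0 + 2 = 8 states


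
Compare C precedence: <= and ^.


'<=' is relational (level 7); '^' is bitwise XOR (level 4)
Higher level binds tighter
'<=' has higher precedence than '^'


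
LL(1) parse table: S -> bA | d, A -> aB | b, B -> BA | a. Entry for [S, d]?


For [S, d]: 'd' ∈ FIRST(d)
Entry: S -> d


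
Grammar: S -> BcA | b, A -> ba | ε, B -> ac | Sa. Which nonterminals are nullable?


A nonterminal is nullable iff some alternative derives ε (directly, or every symbol in it is nullable)
Nullable: {A}


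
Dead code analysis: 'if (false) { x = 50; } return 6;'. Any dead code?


condition is constant false, so the whole block is unreachable
Dead: 'if (false) { x = 50; }'


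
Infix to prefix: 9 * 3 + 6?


left-to-right (same/higher precedence on left): tree is (+ (* 9 3) 6)
Prefix: + * 9 3 6


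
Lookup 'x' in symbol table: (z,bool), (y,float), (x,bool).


Lookup 'x' → type bool


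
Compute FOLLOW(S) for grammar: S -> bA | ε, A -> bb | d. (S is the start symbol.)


$ ∈ FOLLOW(S). For each A -> αBβ: add FIRST(β)\{ε} to FOLLOW(B); if β nullable, add FOLLOW(A).
FOLLOW(S) = {$}


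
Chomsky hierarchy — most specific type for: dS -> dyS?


LHS has context (more than one symbol) and |LHS| ≤ |RHS|
Classification: Type 1 (Context-Sensitive)


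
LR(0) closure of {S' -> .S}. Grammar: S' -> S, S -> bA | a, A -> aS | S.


Start: S' -> .S
For each item with dot before a nonterminal B, add B -> .γ for every B-production
Closure: [S' -> .S, S -> .bA, S -> .a]


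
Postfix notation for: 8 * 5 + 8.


Left to right (same or higher precedence on left)
Postfix: 8 5 * 8 +


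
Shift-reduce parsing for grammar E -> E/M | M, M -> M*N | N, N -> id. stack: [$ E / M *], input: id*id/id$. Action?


no handle; shift 'id'
Action: shift


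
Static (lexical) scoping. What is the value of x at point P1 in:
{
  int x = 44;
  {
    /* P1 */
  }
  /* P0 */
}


P1's block does not declare x; resolves to the enclosing declaration at depth 0
x = 44


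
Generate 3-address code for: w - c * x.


Break into single-operator statements:
t1 = c * x
t2 = w - t1


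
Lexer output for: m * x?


Scan left to right, longest-match per lexeme
Tokens: ID(m), OP(*), ID(x)


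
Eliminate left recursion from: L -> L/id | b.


Left-recursive alternatives: L/id; non-recursive: b
Introduce L': L -> bL', L' -> /idL' | ε


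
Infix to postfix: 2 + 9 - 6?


Left to right (same or higher precedence on left)
Postfix: 2 9 + 6 -


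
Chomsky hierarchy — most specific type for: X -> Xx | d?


Left-linear: every RHS is a terminal or one nonterminal followed by a terminal
Classification: Type 3 (Regular)


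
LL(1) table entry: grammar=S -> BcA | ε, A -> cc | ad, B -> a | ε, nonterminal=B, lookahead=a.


For [B, a]: 'a' ∈ FIRST(a)
Entry: B -> a


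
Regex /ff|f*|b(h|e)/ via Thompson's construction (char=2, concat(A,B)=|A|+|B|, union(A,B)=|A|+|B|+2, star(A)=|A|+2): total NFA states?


Syntax tree has 6 char leaf(s), 3 union(s), 1 star(s)
chars contribute 6×2 = 12; each union adds +2; each star adds +2
Total: 12 + 6 + 2 = 20 states


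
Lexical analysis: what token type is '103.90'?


Pattern: digits with a decimal point
Type: FLOAT_LITERAL


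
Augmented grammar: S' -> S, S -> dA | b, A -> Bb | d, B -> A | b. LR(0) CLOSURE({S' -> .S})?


Start: S' -> .S
For each item with dot before a nonterminal B, add B -> .γ for every B-production
Closure: [S' -> .S, S -> .dA, S -> .b]


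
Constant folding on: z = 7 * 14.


7 * 14 = 98 at compile time
Optimized: z = 98


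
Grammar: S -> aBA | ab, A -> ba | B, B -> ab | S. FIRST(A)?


Per alternative of A: FIRST(ba) = {b}; FIRST(B) = {a}
FIRST(A) = {a, b}


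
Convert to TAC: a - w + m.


Break into single-operator statements:
t1 = a - w
t2 = t1 + m


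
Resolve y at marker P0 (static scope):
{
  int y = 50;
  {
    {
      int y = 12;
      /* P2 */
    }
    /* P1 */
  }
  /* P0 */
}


y declared in the same block as P0
y = 50


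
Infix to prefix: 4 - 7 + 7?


left-to-right (same/higher precedence on left): tree is (+ (- 4 7) 7)
Prefix: + - 4 7 7


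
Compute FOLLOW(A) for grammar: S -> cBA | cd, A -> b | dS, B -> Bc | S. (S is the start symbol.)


$ ∈ FOLLOW(S). For each A -> αBβ: add FIRST(β)\{ε} to FOLLOW(B); if β nullable, add FOLLOW(A).
FOLLOW(A) = {$, b, c, d}


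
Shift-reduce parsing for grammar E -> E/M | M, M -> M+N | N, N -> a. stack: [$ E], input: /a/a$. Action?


shift '/' to continue E -> E/M
Action: shift


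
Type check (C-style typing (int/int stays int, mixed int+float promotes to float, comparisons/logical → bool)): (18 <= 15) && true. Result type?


Operand types: bool && bool
Rule: logical operators take bool operands and yield bool
Result type: bool


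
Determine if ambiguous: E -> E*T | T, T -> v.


precedence layered via separate nonterminal T: deterministic
Unambiguous


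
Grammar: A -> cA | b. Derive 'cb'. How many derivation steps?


Derivation: A => cA => cb
Steps: 2


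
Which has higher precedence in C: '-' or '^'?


'-' is additive (level 9); '^' is bitwise XOR (level 4)
Higher level binds tighter
'-' has higher precedence than '^'


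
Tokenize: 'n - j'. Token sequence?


Scan left to right, longest-match per lexeme
Tokens: ID(n), OP(-), ID(j)


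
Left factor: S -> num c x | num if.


Common prefix: 'num'
Factored: S -> num S', S' -> c x | if


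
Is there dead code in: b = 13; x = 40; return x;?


b is assigned but never read
Dead: 'b = 13'


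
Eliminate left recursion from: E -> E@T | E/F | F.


Left-recursive alternatives: E@T, E/F; non-recursive: F
Introduce E': E -> FE', E' -> @TE' | /FE' | ε


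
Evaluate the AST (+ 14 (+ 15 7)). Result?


Evaluate inner: (+ 15 7) = 22
Evaluate root: (+ 14 22) = 36
Result: 36


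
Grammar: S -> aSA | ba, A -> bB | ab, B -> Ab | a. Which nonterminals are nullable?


A nonterminal is nullable iff some alternative derives ε (directly, or every symbol in it is nullable)
Nullable: {}


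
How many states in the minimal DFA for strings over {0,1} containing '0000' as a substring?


KMP-style automaton: 4 progress states + 1 absorbing accept = 5
Minimal DFA: 5 states


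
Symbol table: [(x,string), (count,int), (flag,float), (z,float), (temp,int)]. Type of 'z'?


Lookup 'z' → type float


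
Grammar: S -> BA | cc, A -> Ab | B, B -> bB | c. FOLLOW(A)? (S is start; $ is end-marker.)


$ ∈ FOLLOW(S). For each A -> αBβ: add FIRST(β)\{ε} to FOLLOW(B); if β nullable, add FOLLOW(A).
FOLLOW(A) = {$, b}


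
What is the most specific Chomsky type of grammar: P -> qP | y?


Right-linear: every RHS is a terminal or a terminal followed by one nonterminal
Classification: Type 3 (Regular)


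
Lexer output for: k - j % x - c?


Scan left to right, longest-match per lexeme
Tokens: ID(k), OP(-), ID(j), OP(%), ID(x), OP(-), ID(c)


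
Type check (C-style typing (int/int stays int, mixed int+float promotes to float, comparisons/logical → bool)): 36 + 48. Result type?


Operand types: int + int
Rule: mixed int/float promotes to float; int/int stays int
Result type: int


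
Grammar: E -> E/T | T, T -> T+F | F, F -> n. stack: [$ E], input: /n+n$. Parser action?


shift '/' to continue E -> E/T
Action: shift


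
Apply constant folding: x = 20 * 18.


20 * 18 = 360 at compile time
Optimized: x = 360


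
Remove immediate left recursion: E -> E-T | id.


Left-recursive alternatives: E-T; non-recursive: id
Introduce E': E -> idE', E' -> -TE' | ε


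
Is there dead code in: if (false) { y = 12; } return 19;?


condition is constant false, so the whole block is unreachable
Dead: 'if (false) { y = 12; }'


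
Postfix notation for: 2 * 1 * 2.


Left to right (same or higher precedence on left)
Postfix: 2 1 * 2 *


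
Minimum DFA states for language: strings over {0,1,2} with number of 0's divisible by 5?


Track (count of 0) mod 5: states 0..4, accept at 0
Minimal DFA: 5 states


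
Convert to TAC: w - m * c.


Break into single-operator statements:
t1 = m * c
t2 = w - t1


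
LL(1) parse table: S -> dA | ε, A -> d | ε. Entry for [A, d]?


For [A, d]: 'd' ∈ FIRST(d)
Entry: A -> d


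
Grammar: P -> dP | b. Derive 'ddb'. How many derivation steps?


Derivation: P => dP => ddP => ddb
Steps: 3


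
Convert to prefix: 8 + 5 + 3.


left-to-right (same/higher precedence on left): tree is (+ (+ 8 5) 3)
Prefix: + + 8 5 3


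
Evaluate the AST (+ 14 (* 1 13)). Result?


Evaluate inner: (* 1 13) = 13
Evaluate root: (+ 14 13) = 27
Result: 27


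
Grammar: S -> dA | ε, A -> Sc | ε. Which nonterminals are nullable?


A nonterminal is nullable iff some alternative derives ε (directly, or every symbol in it is nullable)
Nullable: {A, S}


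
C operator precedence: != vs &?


'!=' is equality (level 6); '&' is bitwise AND (level 5)
Higher level binds tighter
'!=' has higher precedence than '&'


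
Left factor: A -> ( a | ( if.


Common prefix: '('
Factored: A -> ( A', A' -> a | if


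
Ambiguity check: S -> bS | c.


right-linear, alternatives start with distinct terminals 'b' vs 'c': unique leftmost derivation
Unambiguous


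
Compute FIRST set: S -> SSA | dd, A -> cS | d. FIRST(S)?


Per alternative of S: FIRST(SSA) = {d}; FIRST(dd) = {d}
FIRST(S) = {d}


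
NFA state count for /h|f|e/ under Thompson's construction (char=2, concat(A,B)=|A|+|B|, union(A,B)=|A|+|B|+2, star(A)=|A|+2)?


Syntax tree has 3 char leaf(s), 2 union(s), 0 star(s)
chars contribute 3×2 = 6; each union adds +2; each star adds +2
Total: 6 + 4 + 0 = 10 states


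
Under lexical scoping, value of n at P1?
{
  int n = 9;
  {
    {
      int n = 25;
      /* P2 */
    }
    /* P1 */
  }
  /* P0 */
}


P1's block does not declare n; resolves to the enclosing declaration at depth 0
n = 9


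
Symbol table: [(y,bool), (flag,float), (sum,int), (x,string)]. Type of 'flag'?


Lookup 'flag' → type float


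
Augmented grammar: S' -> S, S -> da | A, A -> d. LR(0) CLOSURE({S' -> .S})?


Start: S' -> .S
For each item with dot before a nonterminal B, add B -> .γ for every B-production
Closure: [S' -> .S, S -> .da, S -> .A, A -> .d]


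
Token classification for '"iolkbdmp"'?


Pattern: double-quoted sequence
Type: STRING_LITERAL


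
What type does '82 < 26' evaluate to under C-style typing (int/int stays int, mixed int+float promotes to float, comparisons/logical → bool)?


Operand types: int < int
Rule: comparison yields bool
Result type: bool


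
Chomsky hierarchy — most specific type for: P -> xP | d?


Right-linear: every RHS is a terminal or a terminal followed by one nonterminal
Classification: Type 3 (Regular)


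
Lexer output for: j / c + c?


Scan left to right, longest-match per lexeme
Tokens: ID(j), OP(/), ID(c), OP(+), ID(c)


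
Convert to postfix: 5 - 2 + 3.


Left to right (same or higher precedence on left)
Postfix: 5 2 - 3 +


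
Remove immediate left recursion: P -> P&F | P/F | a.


Left-recursive alternatives: P&F, P/F; non-recursive: a
Introduce P': P -> aP', P' -> &FP' | /FP' | ε


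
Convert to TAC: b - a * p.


Break into single-operator statements:
t1 = a * p
t2 = b - t1


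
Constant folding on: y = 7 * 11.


7 * 11 = 77 at compile time
Optimized: y = 77


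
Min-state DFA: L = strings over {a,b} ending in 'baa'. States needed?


Track the longest suffix of input matching a prefix of 'baa': 4 classes (prefixes of length 0..3)
Minimal DFA: 4 states


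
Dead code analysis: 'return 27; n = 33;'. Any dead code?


statement follows a return and is unreachable
Dead: 'n = 33'


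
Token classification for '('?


Pattern: delimiter/punctuation
Type: PUNCTUATION


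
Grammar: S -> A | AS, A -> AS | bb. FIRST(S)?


Per alternative of S: FIRST(A) = {b}; FIRST(AS) = {b}
FIRST(S) = {b}
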